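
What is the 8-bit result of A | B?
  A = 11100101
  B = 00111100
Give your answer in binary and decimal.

Apply | to each column (1 where either bit is 1):
  11100101
| 00111100
----------
  11111101

Answer: 11111101 (253)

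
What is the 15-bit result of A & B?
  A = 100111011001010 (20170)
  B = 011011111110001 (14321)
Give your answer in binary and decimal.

Apply & to each column (1 only where both bits are 1):
  100111011001010
& 011011111110001
-----------------
  000011011000000

Answer: 000011011000000 (1728)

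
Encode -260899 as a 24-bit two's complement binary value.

1. Binary of +260899:  000000111111101100100011
2. Invert bits:     111111000000010011011100
3. Add 1:           111111000000010011011101

Answer: 111111000000010011011101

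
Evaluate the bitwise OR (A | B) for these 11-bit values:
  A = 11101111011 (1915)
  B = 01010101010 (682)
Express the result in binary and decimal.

Apply | to each column (1 where either bit is 1):
  11101111011
| 01010101010
-------------
  11111111011

Answer: 11111111011 (2043)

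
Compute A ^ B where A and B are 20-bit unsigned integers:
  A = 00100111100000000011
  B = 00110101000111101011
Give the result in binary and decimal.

Apply ^ to each column (1 where bits differ):
  00100111100000000011
^ 00110101000111101011
----------------------
  00010010100111101000

Answer: 00010010100111101000 (76264)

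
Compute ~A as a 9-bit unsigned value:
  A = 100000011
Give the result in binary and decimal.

Flip each bit (0->1, 1->0):
  100000011
  011111100

Answer: 011111100 (252)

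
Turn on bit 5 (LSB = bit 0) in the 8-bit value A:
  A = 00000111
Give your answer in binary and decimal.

Mask = 1 << 5 = 00100000
Bit 5 of A is 0, so OR-ing with the mask flips it to 1.
  00000111
| 00100000
----------
  00100111

Answer: 00100111 (39)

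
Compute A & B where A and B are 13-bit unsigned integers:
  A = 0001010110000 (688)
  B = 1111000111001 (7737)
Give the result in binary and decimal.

Apply & to each column (1 only where both bits are 1):
  0001010110000
& 1111000111001
---------------
  0001000110000

Answer: 0001000110000 (560)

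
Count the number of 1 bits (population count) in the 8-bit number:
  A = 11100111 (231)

11100111
1-bits at positions (from bit 0 = LSB): 0, 1, 2, 5, 6, 7
Count = 6

Answer: 6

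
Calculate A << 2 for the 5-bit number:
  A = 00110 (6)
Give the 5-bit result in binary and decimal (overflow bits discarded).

Shift left by 2: drop the top 2 bit(s), append 2 zero(s) on the right.
  00110  ->  discard [00], keep [110], append 00
= 11000

Answer: 11000 (24)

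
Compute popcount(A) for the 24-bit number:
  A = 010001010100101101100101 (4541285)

010001010100101101100101
1-bits at positions (from bit 0 = LSB): 0, 2, 5, 6, 8, 9, 11, 14, 16, 18, 22
Count = 11

Answer: 11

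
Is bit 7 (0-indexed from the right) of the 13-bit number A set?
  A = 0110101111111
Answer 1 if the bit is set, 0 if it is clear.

Bit 7 is the 8th from the right.
  0110101111111
       ^
That bit is 0.

Answer: 0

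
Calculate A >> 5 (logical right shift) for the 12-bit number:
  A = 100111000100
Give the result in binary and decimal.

Logical shift right by 5: drop the bottom 5 bit(s), prepend 5 zero(s) on the left.
  100111000100  ->  keep [1001110], discard [00100], prepend 00000
= 000001001110

Answer: 000001001110 (78)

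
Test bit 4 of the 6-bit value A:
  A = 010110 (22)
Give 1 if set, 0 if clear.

Bit 4 is the 5th from the right.
  010110
   ^
That bit is 1.

Answer: 1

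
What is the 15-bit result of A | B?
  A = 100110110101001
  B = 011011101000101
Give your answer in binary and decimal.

Apply | to each column (1 where either bit is 1):
  100110110101001
| 011011101000101
-----------------
  111111111101101

Answer: 111111111101101 (32749)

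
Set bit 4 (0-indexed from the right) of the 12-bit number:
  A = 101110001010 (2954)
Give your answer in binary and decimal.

Mask = 1 << 4 = 000000010000
Bit 4 of A is 0, so OR-ing with the mask flips it to 1.
  101110001010
| 000000010000
--------------
  101110011010

Answer: 101110011010 (2970)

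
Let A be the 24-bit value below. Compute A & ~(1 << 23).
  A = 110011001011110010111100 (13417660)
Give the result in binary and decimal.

Mask = ~(1 << 23) = 011111111111111111111111
Bit 23 of A is 1, so AND-ing with the mask clears it to 0.
  110011001011110010111100
& 011111111111111111111111
--------------------------
  010011001011110010111100

Answer: 010011001011110010111100 (5029052)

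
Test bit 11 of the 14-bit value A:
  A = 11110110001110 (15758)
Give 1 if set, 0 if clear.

Bit 11 is the 12th from the right.
  11110110001110
    ^
That bit is 1.

Answer: 1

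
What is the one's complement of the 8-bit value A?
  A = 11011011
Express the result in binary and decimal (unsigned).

Flip each bit (0->1, 1->0):
  11011011
  00100100

Answer: 00100100 (36)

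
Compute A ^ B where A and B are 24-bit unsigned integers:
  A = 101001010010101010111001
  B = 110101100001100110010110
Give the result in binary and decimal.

Apply ^ to each column (1 where bits differ):
  101001010010101010111001
^ 110101100001100110010110
--------------------------
  011100110011001100101111

Answer: 011100110011001100101111 (7549743)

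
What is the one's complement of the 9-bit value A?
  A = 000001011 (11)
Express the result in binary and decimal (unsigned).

Flip each bit (0->1, 1->0):
  000001011
  111110100

Answer: 111110100 (500)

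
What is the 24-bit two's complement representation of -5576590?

1. Binary of +5576590:  010101010001011110001110
2. Invert bits:     101010101110100001110001
3. Add 1:           101010101110100001110010

Answer: 101010101110100001110010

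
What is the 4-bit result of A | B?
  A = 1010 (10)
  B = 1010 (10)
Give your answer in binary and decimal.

Apply | to each column (1 where either bit is 1):
  1010
| 1010
------
  1010

Answer: 1010 (10)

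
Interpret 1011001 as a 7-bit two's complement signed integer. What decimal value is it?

MSB is 1, so the value is negative. Find the magnitude:
1. Invert bits:  0100110
2. Add 1:        0100111  = 39
3. Apply sign:   -39

Answer: -39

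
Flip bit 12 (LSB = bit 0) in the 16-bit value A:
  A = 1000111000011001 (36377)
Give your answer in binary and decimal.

Mask = 1 << 12 = 0001000000000000
Bit 12 of A is 0; XOR with the mask flips it to 1.
  1000111000011001
^ 0001000000000000
------------------
  1001111000011001

Answer: 1001111000011001 (40473)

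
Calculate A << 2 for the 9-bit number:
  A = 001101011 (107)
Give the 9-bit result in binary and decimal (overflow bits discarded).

Shift left by 2: drop the top 2 bit(s), append 2 zero(s) on the right.
  001101011  ->  discard [00], keep [1101011], append 00
= 110101100

Answer: 110101100 (428)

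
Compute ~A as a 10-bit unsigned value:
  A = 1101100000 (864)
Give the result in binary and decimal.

Flip each bit (0->1, 1->0):
  1101100000
  0010011111

Answer: 0010011111 (159)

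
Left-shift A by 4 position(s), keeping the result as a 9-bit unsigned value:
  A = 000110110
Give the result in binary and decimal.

Shift left by 4: drop the top 4 bit(s), append 4 zero(s) on the right.
  000110110  ->  discard [0001], keep [10110], append 0000
= 101100000

Answer: 101100000 (352)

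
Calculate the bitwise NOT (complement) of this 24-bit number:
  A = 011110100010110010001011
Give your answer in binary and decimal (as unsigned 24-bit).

Flip each bit (0->1, 1->0):
  011110100010110010001011
  100001011101001101110100

Answer: 100001011101001101110100 (8770420)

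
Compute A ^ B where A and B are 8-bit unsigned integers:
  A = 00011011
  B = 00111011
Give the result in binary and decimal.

Apply ^ to each column (1 where bits differ):
  00011011
^ 00111011
----------
  00100000

Answer: 00100000 (32)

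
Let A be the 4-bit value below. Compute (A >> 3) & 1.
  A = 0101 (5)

Bit 3 is the 4th from the right.
  0101
  ^
That bit is 0.

Answer: 0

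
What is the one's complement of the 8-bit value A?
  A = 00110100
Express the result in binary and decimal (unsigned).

Flip each bit (0->1, 1->0):
  00110100
  11001011

Answer: 11001011 (203)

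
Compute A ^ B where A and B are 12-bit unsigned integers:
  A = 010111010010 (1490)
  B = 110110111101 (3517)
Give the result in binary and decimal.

Apply ^ to each column (1 where bits differ):
  010111010010
^ 110110111101
--------------
  100001101111

Answer: 100001101111 (2159)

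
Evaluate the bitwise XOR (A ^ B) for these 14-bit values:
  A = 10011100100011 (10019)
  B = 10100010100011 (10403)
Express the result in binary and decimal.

Apply ^ to each column (1 where bits differ):
  10011100100011
^ 10100010100011
----------------
  00111110000000

Answer: 00111110000000 (3968)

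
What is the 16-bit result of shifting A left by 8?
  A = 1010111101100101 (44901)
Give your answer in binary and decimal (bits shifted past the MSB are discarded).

Shift left by 8: drop the top 8 bit(s), append 8 zero(s) on the right.
  1010111101100101  ->  discard [10101111], keep [01100101], append 00000000
= 0110010100000000

Answer: 0110010100000000 (25856)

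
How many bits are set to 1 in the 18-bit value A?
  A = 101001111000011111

101001111000011111
1-bits at positions (from bit 0 = LSB): 0, 1, 2, 3, 4, 9, 10, 11, 12, 15, 17
Count = 11

Answer: 11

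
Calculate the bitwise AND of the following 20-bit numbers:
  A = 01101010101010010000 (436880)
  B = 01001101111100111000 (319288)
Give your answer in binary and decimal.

Apply & to each column (1 only where both bits are 1):
  01101010101010010000
& 01001101111100111000
----------------------
  01001000101000010000

Answer: 01001000101000010000 (297488)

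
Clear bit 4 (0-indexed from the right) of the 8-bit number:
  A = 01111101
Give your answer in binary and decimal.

Mask = ~(1 << 4) = 11101111
Bit 4 of A is 1, so AND-ing with the mask clears it to 0.
  01111101
& 11101111
----------
  01101101

Answer: 01101101 (109)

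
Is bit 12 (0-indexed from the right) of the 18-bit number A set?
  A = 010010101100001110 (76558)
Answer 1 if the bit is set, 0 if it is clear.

Bit 12 is the 13th from the right.
  010010101100001110
       ^
That bit is 0.

Answer: 0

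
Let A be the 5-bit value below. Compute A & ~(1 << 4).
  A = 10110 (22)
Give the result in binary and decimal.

Mask = ~(1 << 4) = 01111
Bit 4 of A is 1, so AND-ing with the mask clears it to 0.
  10110
& 01111
-------
  00110

Answer: 00110 (6)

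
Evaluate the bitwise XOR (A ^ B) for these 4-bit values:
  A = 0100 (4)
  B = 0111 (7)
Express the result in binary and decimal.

Apply ^ to each column (1 where bits differ):
  0100
^ 0111
------
  0011

Answer: 0011 (3)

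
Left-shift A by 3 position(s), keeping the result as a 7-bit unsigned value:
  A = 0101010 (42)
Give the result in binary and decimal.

Shift left by 3: drop the top 3 bit(s), append 3 zero(s) on the right.
  0101010  ->  discard [010], keep [1010], append 000
= 1010000

Answer: 1010000 (80)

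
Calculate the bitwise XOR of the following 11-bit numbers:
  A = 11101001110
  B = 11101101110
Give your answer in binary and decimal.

Apply ^ to each column (1 where bits differ):
  11101001110
^ 11101101110
-------------
  00000100000

Answer: 00000100000 (32)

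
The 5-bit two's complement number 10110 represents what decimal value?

MSB is 1, so the value is negative. Find the magnitude:
1. Invert bits:  01001
2. Add 1:        01010  = 10
3. Apply sign:   -10

Answer: -10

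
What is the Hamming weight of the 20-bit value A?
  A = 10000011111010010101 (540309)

10000011111010010101
1-bits at positions (from bit 0 = LSB): 0, 2, 4, 7, 9, 10, 11, 12, 13, 19
Count = 10

Answer: 10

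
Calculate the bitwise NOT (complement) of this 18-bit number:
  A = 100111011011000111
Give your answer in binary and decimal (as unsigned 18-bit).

Flip each bit (0->1, 1->0):
  100111011011000111
  011000100100111000

Answer: 011000100100111000 (100664)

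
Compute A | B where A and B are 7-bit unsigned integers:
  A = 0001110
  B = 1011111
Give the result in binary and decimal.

Apply | to each column (1 where either bit is 1):
  0001110
| 1011111
---------
  1011111

Answer: 1011111 (95)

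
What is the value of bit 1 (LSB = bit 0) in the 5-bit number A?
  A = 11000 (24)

Bit 1 is the 2nd from the right.
  11000
     ^
That bit is 0.

Answer: 0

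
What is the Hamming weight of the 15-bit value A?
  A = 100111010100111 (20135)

100111010100111
1-bits at positions (from bit 0 = LSB): 0, 1, 2, 5, 7, 9, 10, 11, 14
Count = 9

Answer: 9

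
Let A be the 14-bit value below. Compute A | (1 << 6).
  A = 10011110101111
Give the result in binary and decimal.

Mask = 1 << 6 = 00000001000000
Bit 6 of A is 0, so OR-ing with the mask flips it to 1.
  10011110101111
| 00000001000000
----------------
  10011111101111

Answer: 10011111101111 (10223)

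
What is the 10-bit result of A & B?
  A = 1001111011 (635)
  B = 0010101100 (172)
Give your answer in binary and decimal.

Apply & to each column (1 only where both bits are 1):
  1001111011
& 0010101100
------------
  0000101000

Answer: 0000101000 (40)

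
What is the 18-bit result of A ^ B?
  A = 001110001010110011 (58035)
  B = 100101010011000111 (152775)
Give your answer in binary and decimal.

Apply ^ to each column (1 where bits differ):
  001110001010110011
^ 100101010011000111
--------------------
  101011011001110100

Answer: 101011011001110100 (177780)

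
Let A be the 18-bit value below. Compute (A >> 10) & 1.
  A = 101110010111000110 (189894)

Bit 10 is the 11th from the right.
  101110010111000110
         ^
That bit is 1.

Answer: 1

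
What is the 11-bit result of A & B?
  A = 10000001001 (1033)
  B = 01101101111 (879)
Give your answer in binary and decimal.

Apply & to each column (1 only where both bits are 1):
  10000001001
& 01101101111
-------------
  00000001001

Answer: 00000001001 (9)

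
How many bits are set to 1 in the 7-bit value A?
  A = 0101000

0101000
1-bits at positions (from bit 0 = LSB): 3, 5
Count = 2

Answer: 2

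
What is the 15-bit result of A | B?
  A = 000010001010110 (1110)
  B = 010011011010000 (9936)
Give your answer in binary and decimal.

Apply | to each column (1 where either bit is 1):
  000010001010110
| 010011011010000
-----------------
  010011011010110

Answer: 010011011010110 (9942)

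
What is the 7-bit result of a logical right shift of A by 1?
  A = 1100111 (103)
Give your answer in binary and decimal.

Logical shift right by 1: drop the bottom 1 bit(s), prepend 1 zero(s) on the left.
  1100111  ->  keep [110011], discard [1], prepend 0
= 0110011

Answer: 0110011 (51)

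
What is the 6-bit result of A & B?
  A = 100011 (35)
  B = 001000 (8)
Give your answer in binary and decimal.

Apply & to each column (1 only where both bits are 1):
  100011
& 001000
--------
  000000

Answer: 000000 (0)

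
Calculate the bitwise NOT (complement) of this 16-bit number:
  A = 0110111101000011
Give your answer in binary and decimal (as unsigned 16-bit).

Flip each bit (0->1, 1->0):
  0110111101000011
  1001000010111100

Answer: 1001000010111100 (37052)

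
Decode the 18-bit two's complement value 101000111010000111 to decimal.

MSB is 1, so the value is negative. Find the magnitude:
1. Invert bits:  010111000101111000
2. Add 1:        010111000101111001  = 94585
3. Apply sign:   -94585

Answer: -94585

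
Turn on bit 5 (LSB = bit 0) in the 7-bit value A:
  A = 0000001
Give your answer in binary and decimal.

Mask = 1 << 5 = 0100000
Bit 5 of A is 0, so OR-ing with the mask flips it to 1.
  0000001
| 0100000
---------
  0100001

Answer: 0100001 (33)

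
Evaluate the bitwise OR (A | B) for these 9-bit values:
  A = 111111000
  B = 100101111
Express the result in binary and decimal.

Apply | to each column (1 where either bit is 1):
  111111000
| 100101111
-----------
  111111111

Answer: 111111111 (511)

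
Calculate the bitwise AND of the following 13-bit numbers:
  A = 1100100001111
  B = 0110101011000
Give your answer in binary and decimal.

Apply & to each column (1 only where both bits are 1):
  1100100001111
& 0110101011000
---------------
  0100100001000

Answer: 0100100001000 (2312)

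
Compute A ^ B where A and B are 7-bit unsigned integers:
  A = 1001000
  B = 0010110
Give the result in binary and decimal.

Apply ^ to each column (1 where bits differ):
  1001000
^ 0010110
---------
  1011110

Answer: 1011110 (94)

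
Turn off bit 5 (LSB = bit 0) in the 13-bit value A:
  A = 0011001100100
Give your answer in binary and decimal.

Mask = ~(1 << 5) = 1111111011111
Bit 5 of A is 1, so AND-ing with the mask clears it to 0.
  0011001100100
& 1111111011111
---------------
  0011001000100

Answer: 0011001000100 (1604)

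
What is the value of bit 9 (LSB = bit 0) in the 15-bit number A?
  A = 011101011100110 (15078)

Bit 9 is the 10th from the right.
  011101011100110
       ^
That bit is 1.

Answer: 1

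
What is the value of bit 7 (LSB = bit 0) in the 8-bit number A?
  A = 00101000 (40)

Bit 7 is the 8th from the right.
  00101000
  ^
That bit is 0.

Answer: 0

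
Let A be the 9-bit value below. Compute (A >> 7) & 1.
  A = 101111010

Bit 7 is the 8th from the right.
  101111010
   ^
That bit is 0.

Answer: 0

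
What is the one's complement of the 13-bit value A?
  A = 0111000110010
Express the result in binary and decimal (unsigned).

Flip each bit (0->1, 1->0):
  0111000110010
  1000111001101

Answer: 1000111001101 (4557)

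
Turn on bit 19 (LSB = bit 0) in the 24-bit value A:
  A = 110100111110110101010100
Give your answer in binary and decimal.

Mask = 1 << 19 = 000010000000000000000000
Bit 19 of A is 0, so OR-ing with the mask flips it to 1.
  110100111110110101010100
| 000010000000000000000000
--------------------------
  110110111110110101010100

Answer: 110110111110110101010100 (14413140)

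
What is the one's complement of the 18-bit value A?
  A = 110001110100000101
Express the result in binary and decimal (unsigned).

Flip each bit (0->1, 1->0):
  110001110100000101
  001110001011111010

Answer: 001110001011111010 (58106)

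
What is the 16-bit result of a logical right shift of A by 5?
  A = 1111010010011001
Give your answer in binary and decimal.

Logical shift right by 5: drop the bottom 5 bit(s), prepend 5 zero(s) on the left.
  1111010010011001  ->  keep [11110100100], discard [11001], prepend 00000
= 0000011110100100

Answer: 0000011110100100 (1956)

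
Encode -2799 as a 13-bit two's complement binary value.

1. Binary of +2799:  0101011101111
2. Invert bits:     1010100010000
3. Add 1:           1010100010001

Answer: 1010100010001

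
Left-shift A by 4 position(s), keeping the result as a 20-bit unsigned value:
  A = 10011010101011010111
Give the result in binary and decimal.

Shift left by 4: drop the top 4 bit(s), append 4 zero(s) on the right.
  10011010101011010111  ->  discard [1001], keep [1010101011010111], append 0000
= 10101010110101110000

Answer: 10101010110101110000 (699760)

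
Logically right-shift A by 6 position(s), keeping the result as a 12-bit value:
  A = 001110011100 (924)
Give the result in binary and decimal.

Logical shift right by 6: drop the bottom 6 bit(s), prepend 6 zero(s) on the left.
  001110011100  ->  keep [001110], discard [011100], prepend 000000
= 000000001110

Answer: 000000001110 (14)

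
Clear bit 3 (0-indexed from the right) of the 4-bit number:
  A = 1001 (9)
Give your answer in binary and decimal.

Mask = ~(1 << 3) = 0111
Bit 3 of A is 1, so AND-ing with the mask clears it to 0.
  1001
& 0111
------
  0001

Answer: 0001 (1)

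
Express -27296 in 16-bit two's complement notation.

1. Binary of +27296:  0110101010100000
2. Invert bits:     1001010101011111
3. Add 1:           1001010101100000

Answer: 1001010101100000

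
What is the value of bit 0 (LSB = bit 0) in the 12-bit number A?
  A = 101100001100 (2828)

Bit 0 is the 1st from the right.
  101100001100
             ^
That bit is 0.

Answer: 0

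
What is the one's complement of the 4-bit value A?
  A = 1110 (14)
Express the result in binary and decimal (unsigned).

Flip each bit (0->1, 1->0):
  1110
  0001

Answer: 0001 (1)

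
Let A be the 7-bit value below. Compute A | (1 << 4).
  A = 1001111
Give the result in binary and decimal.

Mask = 1 << 4 = 0010000
Bit 4 of A is 0, so OR-ing with the mask flips it to 1.
  1001111
| 0010000
---------
  1011111

Answer: 1011111 (95)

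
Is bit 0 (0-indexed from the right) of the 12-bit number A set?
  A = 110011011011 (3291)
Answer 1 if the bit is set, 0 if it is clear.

Bit 0 is the 1st from the right.
  110011011011
             ^
That bit is 1.

Answer: 1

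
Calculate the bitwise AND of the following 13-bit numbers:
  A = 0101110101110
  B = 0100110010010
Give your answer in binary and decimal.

Apply & to each column (1 only where both bits are 1):
  0101110101110
& 0100110010010
---------------
  0100110000010

Answer: 0100110000010 (2434)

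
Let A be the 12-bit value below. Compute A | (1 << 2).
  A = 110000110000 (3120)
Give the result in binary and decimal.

Mask = 1 << 2 = 000000000100
Bit 2 of A is 0, so OR-ing with the mask flips it to 1.
  110000110000
| 000000000100
--------------
  110000110100

Answer: 110000110100 (3124)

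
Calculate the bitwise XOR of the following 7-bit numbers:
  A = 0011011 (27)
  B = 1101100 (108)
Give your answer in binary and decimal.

Apply ^ to each column (1 where bits differ):
  0011011
^ 1101100
---------
  1110111

Answer: 1110111 (119)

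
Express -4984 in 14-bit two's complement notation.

1. Binary of +4984:  01001101111000
2. Invert bits:     10110010000111
3. Add 1:           10110010001000

Answer: 10110010001000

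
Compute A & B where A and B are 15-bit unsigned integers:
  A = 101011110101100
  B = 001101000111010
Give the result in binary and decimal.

Apply & to each column (1 only where both bits are 1):
  101011110101100
& 001101000111010
-----------------
  001001000101000

Answer: 001001000101000 (4648)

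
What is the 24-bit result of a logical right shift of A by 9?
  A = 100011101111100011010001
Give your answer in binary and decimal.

Logical shift right by 9: drop the bottom 9 bit(s), prepend 9 zero(s) on the left.
  100011101111100011010001  ->  keep [100011101111100], discard [011010001], prepend 000000000
= 000000000100011101111100

Answer: 000000000100011101111100 (18300)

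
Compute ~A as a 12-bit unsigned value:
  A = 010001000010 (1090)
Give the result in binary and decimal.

Flip each bit (0->1, 1->0):
  010001000010
  101110111101

Answer: 101110111101 (3005)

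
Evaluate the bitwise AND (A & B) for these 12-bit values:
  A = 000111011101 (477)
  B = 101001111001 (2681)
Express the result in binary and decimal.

Apply & to each column (1 only where both bits are 1):
  000111011101
& 101001111001
--------------
  000001011001

Answer: 000001011001 (89)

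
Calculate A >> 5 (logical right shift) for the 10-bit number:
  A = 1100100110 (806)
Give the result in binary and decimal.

Logical shift right by 5: drop the bottom 5 bit(s), prepend 5 zero(s) on the left.
  1100100110  ->  keep [11001], discard [00110], prepend 00000
= 0000011001

Answer: 0000011001 (25)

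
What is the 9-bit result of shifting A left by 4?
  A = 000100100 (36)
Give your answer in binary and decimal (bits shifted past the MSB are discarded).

Shift left by 4: drop the top 4 bit(s), append 4 zero(s) on the right.
  000100100  ->  discard [0001], keep [00100], append 0000
= 001000000

Answer: 001000000 (64)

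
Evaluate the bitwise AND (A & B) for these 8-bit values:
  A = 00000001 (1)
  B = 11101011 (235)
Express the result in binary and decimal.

Apply & to each column (1 only where both bits are 1):
  00000001
& 11101011
----------
  00000001

Answer: 00000001 (1)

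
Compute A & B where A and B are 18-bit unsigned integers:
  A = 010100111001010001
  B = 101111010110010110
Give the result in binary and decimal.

Apply & to each column (1 only where both bits are 1):
  010100111001010001
& 101111010110010110
--------------------
  000100010000010000

Answer: 000100010000010000 (17424)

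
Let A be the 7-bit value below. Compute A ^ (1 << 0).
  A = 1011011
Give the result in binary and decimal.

Mask = 1 << 0 = 0000001
Bit 0 of A is 1; XOR with the mask flips it to 0.
  1011011
^ 0000001
---------
  1011010

Answer: 1011010 (90)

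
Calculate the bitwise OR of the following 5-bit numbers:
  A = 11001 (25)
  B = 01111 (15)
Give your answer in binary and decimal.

Apply | to each column (1 where either bit is 1):
  11001
| 01111
-------
  11111

Answer: 11111 (31)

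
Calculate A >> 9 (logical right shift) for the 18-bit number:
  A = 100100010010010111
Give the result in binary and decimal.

Logical shift right by 9: drop the bottom 9 bit(s), prepend 9 zero(s) on the left.
  100100010010010111  ->  keep [100100010], discard [010010111], prepend 000000000
= 000000000100100010

Answer: 000000000100100010 (290)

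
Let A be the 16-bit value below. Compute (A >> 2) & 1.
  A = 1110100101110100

Bit 2 is the 3rd from the right.
  1110100101110100
               ^
That bit is 1.

Answer: 1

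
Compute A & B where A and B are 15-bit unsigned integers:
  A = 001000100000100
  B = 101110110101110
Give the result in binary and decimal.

Apply & to each column (1 only where both bits are 1):
  001000100000100
& 101110110101110
-----------------
  001000100000100

Answer: 001000100000100 (4356)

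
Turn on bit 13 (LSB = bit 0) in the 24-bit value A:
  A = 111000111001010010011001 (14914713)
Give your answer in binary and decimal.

Mask = 1 << 13 = 000000000010000000000000
Bit 13 of A is 0, so OR-ing with the mask flips it to 1.
  111000111001010010011001
| 000000000010000000000000
--------------------------
  111000111011010010011001

Answer: 111000111011010010011001 (14922905)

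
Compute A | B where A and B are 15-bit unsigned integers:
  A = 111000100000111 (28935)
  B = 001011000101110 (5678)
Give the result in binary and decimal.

Apply | to each column (1 where either bit is 1):
  111000100000111
| 001011000101110
-----------------
  111011100101111

Answer: 111011100101111 (30511)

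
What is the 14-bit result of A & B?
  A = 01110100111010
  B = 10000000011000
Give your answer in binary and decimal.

Apply & to each column (1 only where both bits are 1):
  01110100111010
& 10000000011000
----------------
  00000000011000

Answer: 00000000011000 (24)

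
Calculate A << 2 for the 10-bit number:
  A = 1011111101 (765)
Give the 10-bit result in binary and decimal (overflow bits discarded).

Shift left by 2: drop the top 2 bit(s), append 2 zero(s) on the right.
  1011111101  ->  discard [10], keep [11111101], append 00
= 1111110100

Answer: 1111110100 (1012)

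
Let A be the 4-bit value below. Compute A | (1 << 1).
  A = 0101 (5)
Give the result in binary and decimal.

Mask = 1 << 1 = 0010
Bit 1 of A is 0, so OR-ing with the mask flips it to 1.
  0101
| 0010
------
  0111

Answer: 0111 (7)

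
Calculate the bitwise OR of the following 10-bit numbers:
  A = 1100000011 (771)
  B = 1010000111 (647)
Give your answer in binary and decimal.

Apply | to each column (1 where either bit is 1):
  1100000011
| 1010000111
------------
  1110000111

Answer: 1110000111 (903)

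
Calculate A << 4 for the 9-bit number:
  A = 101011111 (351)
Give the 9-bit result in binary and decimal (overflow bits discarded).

Shift left by 4: drop the top 4 bit(s), append 4 zero(s) on the right.
  101011111  ->  discard [1010], keep [11111], append 0000
= 111110000

Answer: 111110000 (496)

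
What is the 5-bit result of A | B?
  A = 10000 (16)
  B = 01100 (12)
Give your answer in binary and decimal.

Apply | to each column (1 where either bit is 1):
  10000
| 01100
-------
  11100

Answer: 11100 (28)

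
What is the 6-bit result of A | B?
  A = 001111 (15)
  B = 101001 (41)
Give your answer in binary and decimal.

Apply | to each column (1 where either bit is 1):
  001111
| 101001
--------
  101111

Answer: 101111 (47)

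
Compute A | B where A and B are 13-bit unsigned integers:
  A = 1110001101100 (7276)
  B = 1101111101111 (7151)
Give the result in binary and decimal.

Apply | to each column (1 where either bit is 1):
  1110001101100
| 1101111101111
---------------
  1111111101111

Answer: 1111111101111 (8175)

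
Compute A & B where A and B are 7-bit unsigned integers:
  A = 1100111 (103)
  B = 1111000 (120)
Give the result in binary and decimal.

Apply & to each column (1 only where both bits are 1):
  1100111
& 1111000
---------
  1100000

Answer: 1100000 (96)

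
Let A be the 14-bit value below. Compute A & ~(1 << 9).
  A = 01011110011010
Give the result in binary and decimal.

Mask = ~(1 << 9) = 11110111111111
Bit 9 of A is 1, so AND-ing with the mask clears it to 0.
  01011110011010
& 11110111111111
----------------
  01010110011010

Answer: 01010110011010 (5530)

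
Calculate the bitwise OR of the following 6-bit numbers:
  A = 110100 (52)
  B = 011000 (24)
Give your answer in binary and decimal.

Apply | to each column (1 where either bit is 1):
  110100
| 011000
--------
  111100

Answer: 111100 (60)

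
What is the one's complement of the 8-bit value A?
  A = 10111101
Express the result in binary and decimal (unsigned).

Flip each bit (0->1, 1->0):
  10111101
  01000010

Answer: 01000010 (66)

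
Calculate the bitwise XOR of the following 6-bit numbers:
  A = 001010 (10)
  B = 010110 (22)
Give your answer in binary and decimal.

Apply ^ to each column (1 where bits differ):
  001010
^ 010110
--------
  011100

Answer: 011100 (28)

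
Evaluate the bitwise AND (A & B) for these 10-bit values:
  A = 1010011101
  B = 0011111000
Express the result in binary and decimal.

Apply & to each column (1 only where both bits are 1):
  1010011101
& 0011111000
------------
  0010011000

Answer: 0010011000 (152)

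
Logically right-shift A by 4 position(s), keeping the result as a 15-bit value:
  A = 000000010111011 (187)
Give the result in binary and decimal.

Logical shift right by 4: drop the bottom 4 bit(s), prepend 4 zero(s) on the left.
  000000010111011  ->  keep [00000001011], discard [1011], prepend 0000
= 000000000001011

Answer: 000000000001011 (11)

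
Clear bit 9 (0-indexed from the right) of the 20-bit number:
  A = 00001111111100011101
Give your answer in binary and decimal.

Mask = ~(1 << 9) = 11111111110111111111
Bit 9 of A is 1, so AND-ing with the mask clears it to 0.
  00001111111100011101
& 11111111110111111111
----------------------
  00001111110100011101

Answer: 00001111110100011101 (64797)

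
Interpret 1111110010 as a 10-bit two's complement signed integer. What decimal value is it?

MSB is 1, so the value is negative. Find the magnitude:
1. Invert bits:  0000001101
2. Add 1:        0000001110  = 14
3. Apply sign:   -14

Answer: -14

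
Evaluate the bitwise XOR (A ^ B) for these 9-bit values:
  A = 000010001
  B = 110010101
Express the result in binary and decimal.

Apply ^ to each column (1 where bits differ):
  000010001
^ 110010101
-----------
  110000100

Answer: 110000100 (388)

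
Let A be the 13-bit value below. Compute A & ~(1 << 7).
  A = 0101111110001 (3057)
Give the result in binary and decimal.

Mask = ~(1 << 7) = 1111101111111
Bit 7 of A is 1, so AND-ing with the mask clears it to 0.
  0101111110001
& 1111101111111
---------------
  0101101110001

Answer: 0101101110001 (2929)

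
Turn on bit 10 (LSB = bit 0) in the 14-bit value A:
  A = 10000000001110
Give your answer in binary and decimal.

Mask = 1 << 10 = 00010000000000
Bit 10 of A is 0, so OR-ing with the mask flips it to 1.
  10000000001110
| 00010000000000
----------------
  10010000001110

Answer: 10010000001110 (9230)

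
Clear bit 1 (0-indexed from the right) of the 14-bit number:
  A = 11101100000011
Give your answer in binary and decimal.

Mask = ~(1 << 1) = 11111111111101
Bit 1 of A is 1, so AND-ing with the mask clears it to 0.
  11101100000011
& 11111111111101
----------------
  11101100000001

Answer: 11101100000001 (15105)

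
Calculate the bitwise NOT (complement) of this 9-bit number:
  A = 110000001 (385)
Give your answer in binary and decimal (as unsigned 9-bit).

Flip each bit (0->1, 1->0):
  110000001
  001111110

Answer: 001111110 (126)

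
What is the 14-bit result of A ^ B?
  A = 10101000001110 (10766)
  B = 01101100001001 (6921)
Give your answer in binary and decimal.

Apply ^ to each column (1 where bits differ):
  10101000001110
^ 01101100001001
----------------
  11000100000111

Answer: 11000100000111 (12551)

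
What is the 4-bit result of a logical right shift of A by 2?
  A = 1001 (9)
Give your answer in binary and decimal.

Logical shift right by 2: drop the bottom 2 bit(s), prepend 2 zero(s) on the left.
  1001  ->  keep [10], discard [01], prepend 00
= 0010

Answer: 0010 (2)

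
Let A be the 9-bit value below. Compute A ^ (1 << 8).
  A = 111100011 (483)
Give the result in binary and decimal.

Mask = 1 << 8 = 100000000
Bit 8 of A is 1; XOR with the mask flips it to 0.
  111100011
^ 100000000
-----------
  011100011

Answer: 011100011 (227)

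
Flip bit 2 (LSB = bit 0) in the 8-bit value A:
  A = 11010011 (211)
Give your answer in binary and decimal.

Mask = 1 << 2 = 00000100
Bit 2 of A is 0; XOR with the mask flips it to 1.
  11010011
^ 00000100
----------
  11010111

Answer: 11010111 (215)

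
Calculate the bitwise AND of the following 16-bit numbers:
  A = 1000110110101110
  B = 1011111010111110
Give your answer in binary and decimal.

Apply & to each column (1 only where both bits are 1):
  1000110110101110
& 1011111010111110
------------------
  1000110010101110

Answer: 1000110010101110 (36014)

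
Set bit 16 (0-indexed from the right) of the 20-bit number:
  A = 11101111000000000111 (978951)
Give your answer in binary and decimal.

Mask = 1 << 16 = 00010000000000000000
Bit 16 of A is 0, so OR-ing with the mask flips it to 1.
  11101111000000000111
| 00010000000000000000
----------------------
  11111111000000000111

Answer: 11111111000000000111 (1044487)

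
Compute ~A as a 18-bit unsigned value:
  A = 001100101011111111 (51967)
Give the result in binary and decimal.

Flip each bit (0->1, 1->0):
  001100101011111111
  110011010100000000

Answer: 110011010100000000 (210176)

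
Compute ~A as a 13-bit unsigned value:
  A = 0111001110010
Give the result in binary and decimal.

Flip each bit (0->1, 1->0):
  0111001110010
  1000110001101

Answer: 1000110001101 (4493)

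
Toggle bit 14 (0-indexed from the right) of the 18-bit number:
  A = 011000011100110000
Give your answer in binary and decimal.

Mask = 1 << 14 = 000100000000000000
Bit 14 of A is 0; XOR with the mask flips it to 1.
  011000011100110000
^ 000100000000000000
--------------------
  011100011100110000

Answer: 011100011100110000 (116528)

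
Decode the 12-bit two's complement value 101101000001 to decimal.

MSB is 1, so the value is negative. Find the magnitude:
1. Invert bits:  010010111110
2. Add 1:        010010111111  = 1215
3. Apply sign:   -1215

Answer: -1215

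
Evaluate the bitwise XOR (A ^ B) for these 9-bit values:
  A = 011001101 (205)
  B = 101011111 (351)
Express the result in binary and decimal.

Apply ^ to each column (1 where bits differ):
  011001101
^ 101011111
-----------
  110010010

Answer: 110010010 (402)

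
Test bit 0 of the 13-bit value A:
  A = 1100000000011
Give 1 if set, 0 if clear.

Bit 0 is the 1st from the right.
  1100000000011
              ^
That bit is 1.

Answer: 1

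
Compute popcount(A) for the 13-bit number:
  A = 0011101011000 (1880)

0011101011000
1-bits at positions (from bit 0 = LSB): 3, 4, 6, 8, 9, 10
Count = 6

Answer: 6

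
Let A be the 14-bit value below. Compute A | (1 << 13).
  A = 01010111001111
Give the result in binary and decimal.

Mask = 1 << 13 = 10000000000000
Bit 13 of A is 0, so OR-ing with the mask flips it to 1.
  01010111001111
| 10000000000000
----------------
  11010111001111

Answer: 11010111001111 (13775)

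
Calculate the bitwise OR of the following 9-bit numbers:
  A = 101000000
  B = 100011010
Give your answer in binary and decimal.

Apply | to each column (1 where either bit is 1):
  101000000
| 100011010
-----------
  101011010

Answer: 101011010 (346)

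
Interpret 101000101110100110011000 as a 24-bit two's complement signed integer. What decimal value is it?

MSB is 1, so the value is negative. Find the magnitude:
1. Invert bits:  010111010001011001100111
2. Add 1:        010111010001011001101000  = 6100584
3. Apply sign:   -6100584

Answer: -6100584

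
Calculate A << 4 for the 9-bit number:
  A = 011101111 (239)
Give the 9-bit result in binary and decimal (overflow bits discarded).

Shift left by 4: drop the top 4 bit(s), append 4 zero(s) on the right.
  011101111  ->  discard [0111], keep [01111], append 0000
= 011110000

Answer: 011110000 (240)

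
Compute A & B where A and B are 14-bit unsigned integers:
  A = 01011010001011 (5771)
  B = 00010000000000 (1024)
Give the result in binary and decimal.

Apply & to each column (1 only where both bits are 1):
  01011010001011
& 00010000000000
----------------
  00010000000000

Answer: 00010000000000 (1024)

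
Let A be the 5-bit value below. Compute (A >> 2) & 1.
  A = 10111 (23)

Bit 2 is the 3rd from the right.
  10111
    ^
That bit is 1.

Answer: 1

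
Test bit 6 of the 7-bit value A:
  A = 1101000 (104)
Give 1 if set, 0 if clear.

Bit 6 is the 7th from the right.
  1101000
  ^
That bit is 1.

Answer: 1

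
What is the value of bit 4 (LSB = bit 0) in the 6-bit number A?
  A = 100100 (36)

Bit 4 is the 5th from the right.
  100100
   ^
That bit is 0.

Answer: 0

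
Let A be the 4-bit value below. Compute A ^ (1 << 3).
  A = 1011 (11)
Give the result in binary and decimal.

Mask = 1 << 3 = 1000
Bit 3 of A is 1; XOR with the mask flips it to 0.
  1011
^ 1000
------
  0011

Answer: 0011 (3)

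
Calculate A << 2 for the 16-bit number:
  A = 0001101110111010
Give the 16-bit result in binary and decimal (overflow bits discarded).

Shift left by 2: drop the top 2 bit(s), append 2 zero(s) on the right.
  0001101110111010  ->  discard [00], keep [01101110111010], append 00
= 0110111011101000

Answer: 0110111011101000 (28392)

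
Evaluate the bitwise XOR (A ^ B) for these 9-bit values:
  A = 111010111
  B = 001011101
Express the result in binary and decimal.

Apply ^ to each column (1 where bits differ):
  111010111
^ 001011101
-----------
  110001010

Answer: 110001010 (394)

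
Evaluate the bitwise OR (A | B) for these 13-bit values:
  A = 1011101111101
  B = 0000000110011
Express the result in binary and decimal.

Apply | to each column (1 where either bit is 1):
  1011101111101
| 0000000110011
---------------
  1011101111111

Answer: 1011101111111 (6015)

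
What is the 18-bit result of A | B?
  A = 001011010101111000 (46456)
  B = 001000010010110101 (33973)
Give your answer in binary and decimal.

Apply | to each column (1 where either bit is 1):
  001011010101111000
| 001000010010110101
--------------------
  001011010111111101

Answer: 001011010111111101 (46589)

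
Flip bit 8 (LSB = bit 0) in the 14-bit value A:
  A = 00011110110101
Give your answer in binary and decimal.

Mask = 1 << 8 = 00000100000000
Bit 8 of A is 1; XOR with the mask flips it to 0.
  00011110110101
^ 00000100000000
----------------
  00011010110101

Answer: 00011010110101 (1717)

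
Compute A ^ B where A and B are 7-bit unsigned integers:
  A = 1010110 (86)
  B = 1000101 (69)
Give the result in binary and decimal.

Apply ^ to each column (1 where bits differ):
  1010110
^ 1000101
---------
  0010011

Answer: 0010011 (19)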